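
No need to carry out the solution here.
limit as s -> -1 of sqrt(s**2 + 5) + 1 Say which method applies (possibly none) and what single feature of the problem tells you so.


Technique: no special technique — nothing blocks direct substitution at -1: plug in and finish.


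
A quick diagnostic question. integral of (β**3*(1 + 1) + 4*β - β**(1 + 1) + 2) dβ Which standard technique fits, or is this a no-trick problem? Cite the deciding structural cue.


Verdict: no special technique — scan for structure and find none: constant multiples of powers of β, integrate directly.


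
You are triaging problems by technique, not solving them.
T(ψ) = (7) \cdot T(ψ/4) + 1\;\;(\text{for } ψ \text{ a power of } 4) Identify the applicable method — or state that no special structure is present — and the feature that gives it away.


Diagnosis: the master substitution — treat m = log base 4 of ψ as the new clock: one recursion step advances m by one while ψ scales by 4.


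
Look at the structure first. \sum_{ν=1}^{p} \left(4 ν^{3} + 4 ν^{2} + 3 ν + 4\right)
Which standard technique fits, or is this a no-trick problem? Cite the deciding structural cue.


Technique: no special technique — the summand is a plain polynomial in ν (expanding first if it arrives factored); standard power-sum formulas evaluate it term by term.


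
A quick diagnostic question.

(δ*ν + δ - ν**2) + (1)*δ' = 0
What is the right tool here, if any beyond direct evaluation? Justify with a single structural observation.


Technique: a linear integrating factor — the unknown enters only to the first power against a nonzero forcing term — the integrating-factor template applies directly.


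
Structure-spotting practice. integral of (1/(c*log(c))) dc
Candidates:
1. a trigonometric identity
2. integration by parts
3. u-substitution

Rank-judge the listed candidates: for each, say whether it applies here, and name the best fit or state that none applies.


Diagnosis: u-substitution — read it as f(log(c)) times a constant multiple of d(log(c)): one substitution, u = log(c), finishes it.
- a trigonometric identity: there is no trigonometric structure at all — the integrand carries no sine or cosine to rewrite.
- integration by parts: no split into a nonconstant polynomial times one of the standard kernels — exp, sine, or cosine of a linear argument, or a logarithm — applies here.
- u-substitution: yes — fits the structure here.


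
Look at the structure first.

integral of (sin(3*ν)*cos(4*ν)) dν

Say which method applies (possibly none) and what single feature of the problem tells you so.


Technique: a trigonometric identity — distinct frequencies under one product (sin(3*ν)*cos(4*ν)): the product-to-sum identity is the systematic route to an integrable form.


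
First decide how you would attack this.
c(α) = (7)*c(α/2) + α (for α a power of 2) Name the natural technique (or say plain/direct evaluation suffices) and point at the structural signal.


Best approach: the master substitution — index division is the fingerprint: α/2 in the recursive call means substitute α = 2^m.


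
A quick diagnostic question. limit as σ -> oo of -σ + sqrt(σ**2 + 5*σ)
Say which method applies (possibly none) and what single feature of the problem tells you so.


Best approach: conjugate multiplication — neither sqrt(σ**2 + 5*σ) nor σ converges alone, so rewrite their difference as a conjugate-rationalized quotient first.


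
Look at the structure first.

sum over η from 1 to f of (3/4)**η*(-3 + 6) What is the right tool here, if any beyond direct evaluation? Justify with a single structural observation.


Method: the geometric series formula — term-over-term division gives 3/4 every time — index-free ratio, geometric sum formula applies.


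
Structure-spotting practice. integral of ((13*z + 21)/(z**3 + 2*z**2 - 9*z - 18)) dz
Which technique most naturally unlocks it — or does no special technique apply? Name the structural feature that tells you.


Verdict: partial fractions — a proper rational integrand whose denominator splits into simpler factors — decompose into partial fractions first.


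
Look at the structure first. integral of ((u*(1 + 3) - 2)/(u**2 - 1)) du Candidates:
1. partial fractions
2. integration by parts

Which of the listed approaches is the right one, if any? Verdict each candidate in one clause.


Best approach: partial fractions — the factorization of u**2 - 1 is the whole battle; after it, each term is a table integral.
- partial fractions: yes, a natural case for it.
- integration by parts: there is no nonconstant-polynomial-times-kernel split with an exp, sine, cosine (degree-1 argument), or logarithm partner.


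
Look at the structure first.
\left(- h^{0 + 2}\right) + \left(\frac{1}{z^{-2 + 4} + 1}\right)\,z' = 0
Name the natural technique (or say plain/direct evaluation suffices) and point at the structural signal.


Method: separation of variables — separating collects all z-dependence with the derivative and leaves all h-dependence opposite: variables separate. The equation is exact as it stands too — a potential function exists — though separation reads the split structure directly.


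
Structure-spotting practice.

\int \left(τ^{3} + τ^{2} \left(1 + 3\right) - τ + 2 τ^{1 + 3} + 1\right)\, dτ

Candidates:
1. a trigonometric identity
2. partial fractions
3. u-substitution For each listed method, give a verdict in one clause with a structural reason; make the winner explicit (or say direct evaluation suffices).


Best approach: no special technique — every term is a constant multiple of a power of τ; term-wise power-rule integration needs no preliminary transformation.
- a trigonometric identity — no sine or cosine appears, so there is nothing for a trigonometric identity to act on.
- partial fractions: the expression is not a ratio of polynomials that decomposes further.
- u-substitution: no substitution does more than relabel what direct integration already handles.


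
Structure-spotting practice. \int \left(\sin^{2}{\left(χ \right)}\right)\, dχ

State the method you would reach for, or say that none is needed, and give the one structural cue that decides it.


Method: a trigonometric identity — \sin^{2}{\left(χ \right)} is the textbook power-reduction case — identities first, antiderivatives second.


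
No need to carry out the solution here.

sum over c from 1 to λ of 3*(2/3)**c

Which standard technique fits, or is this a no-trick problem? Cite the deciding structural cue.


Best approach: the geometric series formula — each summand is the previous one scaled by 2/3; that constant multiplier is itself the geometric structure.


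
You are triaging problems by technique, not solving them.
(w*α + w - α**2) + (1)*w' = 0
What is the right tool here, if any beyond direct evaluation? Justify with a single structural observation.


Best approach: a linear integrating factor — linear in the unknown with genuine forcing: multiply through by the exponential of the integrated coefficient and the left side closes into one derivative.


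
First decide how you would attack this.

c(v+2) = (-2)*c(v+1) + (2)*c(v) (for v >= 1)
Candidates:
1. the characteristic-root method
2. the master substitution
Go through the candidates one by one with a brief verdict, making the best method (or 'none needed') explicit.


Best approach: the characteristic-root method — constant coefficients and linearity mean the ansatz r^v reduces it to solving the characteristic polynomial.
- the characteristic-root method — a fit — the right tool for this form.
- the master substitution: the recursion steps by a constant offset, so exponential reindexing is pointless.


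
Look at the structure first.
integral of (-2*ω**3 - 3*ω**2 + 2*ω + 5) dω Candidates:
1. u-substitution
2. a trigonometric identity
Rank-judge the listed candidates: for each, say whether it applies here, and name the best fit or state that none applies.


Verdict: no special technique — every term is a constant multiple of a power of ω; term-wise power-rule integration needs no preliminary transformation.
- u-substitution: no substitution does more than relabel what direct integration already handles.
- a trigonometric identity: there is no trigonometric structure at all — the integrand carries no sine or cosine to rewrite.


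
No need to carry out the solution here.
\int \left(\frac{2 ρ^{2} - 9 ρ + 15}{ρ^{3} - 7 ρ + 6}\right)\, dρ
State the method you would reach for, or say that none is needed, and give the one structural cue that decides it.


Diagnosis: partial fractions — a proper rational integrand whose denominator splits into simpler factors — decompose into partial fractions first.


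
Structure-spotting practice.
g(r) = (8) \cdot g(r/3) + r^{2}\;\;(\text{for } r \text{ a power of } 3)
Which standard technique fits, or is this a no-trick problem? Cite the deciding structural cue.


Diagnosis: the master substitution — the argument shrinks by the factor 3, so measure the index on a logarithmic scale and the recursion becomes a shift.


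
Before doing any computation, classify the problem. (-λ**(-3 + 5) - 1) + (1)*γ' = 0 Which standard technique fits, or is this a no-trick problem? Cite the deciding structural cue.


Technique: no special technique — the slope is a pure function of λ; integrate both sides and be done.


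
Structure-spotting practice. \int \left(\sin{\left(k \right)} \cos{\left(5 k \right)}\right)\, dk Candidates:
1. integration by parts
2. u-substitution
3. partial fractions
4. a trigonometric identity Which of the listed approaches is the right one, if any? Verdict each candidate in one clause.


Method: a trigonometric identity — \sin{\left(k \right)} \cos{\left(5 k \right)} mixes two frequencies; the product-to-sum identity splits it into single-frequency sinusoids.
- integration by parts — not the fit here: there is no polynomial factor to ladder down — parts can still close the trigonometric product by recursion, though the identity rewrite is the direct route.
- u-substitution — no subexpression of the integrand serves as a whole-integral substitution inner — individual terms may offer their own, but none carries its derivative as a factor of the full integrand; a working change of variable would have to be constructed from outside the expression.
- partial fractions — the expression is not a ratio of polynomials that decomposes further.
- a trigonometric identity: applicable, and directly so.


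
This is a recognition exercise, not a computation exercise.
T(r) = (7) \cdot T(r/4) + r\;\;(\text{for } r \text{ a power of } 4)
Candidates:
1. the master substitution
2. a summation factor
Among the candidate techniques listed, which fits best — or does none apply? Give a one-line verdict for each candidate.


Method: the master substitution — the argument shrinks by the factor 4, so measure the index on a logarithmic scale and the recursion becomes a shift.
- the master substitution: a fit — the right tool for this form.
- a summation factor — a divided-index call is outside the fixed-shift first-order family a summation factor normalizes.


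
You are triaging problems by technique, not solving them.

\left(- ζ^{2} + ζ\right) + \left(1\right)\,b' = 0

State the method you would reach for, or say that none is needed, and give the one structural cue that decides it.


Method: no special technique — solved for the derivative, b never appears on the right — this is a direct integration in ζ, not a differential-equations problem at heart.


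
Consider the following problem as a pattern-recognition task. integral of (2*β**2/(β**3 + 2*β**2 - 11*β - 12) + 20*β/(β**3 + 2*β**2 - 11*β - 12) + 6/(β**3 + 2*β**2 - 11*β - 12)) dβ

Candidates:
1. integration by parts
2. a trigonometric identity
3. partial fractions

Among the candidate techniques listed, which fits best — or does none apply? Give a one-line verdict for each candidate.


Method: partial fractions — each factor of β**3 + 2*β**2 - 11*β - 12 owns one elementary piece of the integrand — separate them and integrate piecewise.
- integration by parts — there is no nonconstant-polynomial-times-kernel split with an exp, sine, cosine (degree-1 argument), or logarithm partner.
- a trigonometric identity — no sine or cosine appears, so there is nothing for a trigonometric identity to act on.
- partial fractions — yes — fits the structure here.


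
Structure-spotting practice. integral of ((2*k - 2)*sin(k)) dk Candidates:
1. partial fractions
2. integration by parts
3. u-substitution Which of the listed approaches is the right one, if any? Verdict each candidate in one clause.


Method: integration by parts — the integrand splits as 2*k - 2 times sin(k) — repeatedly differentiating the polynomial part kills it, which is the parts ladder.
- partial fractions: the expression is not a ratio of polynomials that decomposes further.
- integration by parts — applies; the problem has the shape this method handles.
- u-substitution: no subexpression of the integrand pairs with its own derivative as a factor — individual terms may offer their own substitutions, but any change of variable covering the whole integral would have to be constructed from outside the expression.


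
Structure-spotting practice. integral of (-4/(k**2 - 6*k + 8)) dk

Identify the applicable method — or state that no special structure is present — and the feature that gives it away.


Best approach: partial fractions — the integrand is a proper rational function and its denominator k**2 - 6*k + 8 factors into distinct pieces, so it splits into simple fractions.


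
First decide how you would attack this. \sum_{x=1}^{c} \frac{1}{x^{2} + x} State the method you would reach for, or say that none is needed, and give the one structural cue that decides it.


Verdict: telescoping — \frac{1}{x^{2} + x} decomposes into shift-paired simple fractions; the series telescopes to finitely many boundary pieces.


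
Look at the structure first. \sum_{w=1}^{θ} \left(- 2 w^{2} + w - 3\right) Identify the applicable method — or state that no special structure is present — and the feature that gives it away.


Verdict: no special technique — every summand is a constant multiple of a power of w — apply the standard power-sum identities one degree at a time.


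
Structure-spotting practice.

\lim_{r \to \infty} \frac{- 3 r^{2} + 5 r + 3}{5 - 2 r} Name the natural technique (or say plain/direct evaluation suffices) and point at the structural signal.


Verdict: dominant-term comparison — at large r only the top-degree terms survive; compare the leading terms and the limit falls out. l'Hôpital's at-infinity variant applies to the expression viewed as a single quotient; the leading-term comparison is the direct route.


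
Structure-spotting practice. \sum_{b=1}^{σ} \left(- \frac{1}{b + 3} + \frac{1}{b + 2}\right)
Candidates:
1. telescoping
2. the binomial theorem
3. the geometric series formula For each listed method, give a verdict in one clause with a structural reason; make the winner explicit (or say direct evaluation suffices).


Technique: telescoping — a difference of consecutive values of one function (\frac{1}{b + 2} at one index and the next) — telescoping by construction.
- telescoping — yes, a natural case for it.
- the binomial theorem: there is no pair of bases whose matched powers would reassemble into a single binomial power.
- the geometric series formula — consecutive terms are not related by a fixed multiplier.


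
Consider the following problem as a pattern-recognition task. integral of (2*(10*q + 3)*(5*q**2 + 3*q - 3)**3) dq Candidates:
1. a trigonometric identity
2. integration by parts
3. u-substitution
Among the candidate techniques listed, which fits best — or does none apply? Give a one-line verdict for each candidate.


Diagnosis: u-substitution — everything non-trivial happens through the inner expression 5*q**2 + 3*q - 3, and its derivative accounts for the remaining factor up to a constant, so set u = 5*q**2 + 3*q - 3. Expanding everything out would also get there; the substitution is the systematic route.
- a trigonometric identity: no sine or cosine appears, so there is nothing for a trigonometric identity to act on.
- integration by parts: splitting off a factor buys nothing — the integrand integrates directly without parts.
- u-substitution — applicable, and directly so.


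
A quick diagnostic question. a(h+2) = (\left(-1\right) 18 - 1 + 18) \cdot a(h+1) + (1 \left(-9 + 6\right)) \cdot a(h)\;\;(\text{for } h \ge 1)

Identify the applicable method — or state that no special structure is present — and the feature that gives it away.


Verdict: the characteristic-root method — the recurrence treats every index alike (constant coefficients, no forcing) — precisely the regime where r^h trials close it.


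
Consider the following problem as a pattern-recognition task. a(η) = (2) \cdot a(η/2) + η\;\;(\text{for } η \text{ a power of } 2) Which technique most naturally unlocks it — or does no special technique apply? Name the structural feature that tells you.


Verdict: the master substitution — the argument contracts 2-fold per step: reindex η exponentially and solve the linear recurrence in the new index.


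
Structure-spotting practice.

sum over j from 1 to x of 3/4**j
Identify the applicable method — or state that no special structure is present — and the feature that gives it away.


Diagnosis: the geometric series formula — consecutive terms stand in a fixed index-free ratio — the geometric sum formula closes it.


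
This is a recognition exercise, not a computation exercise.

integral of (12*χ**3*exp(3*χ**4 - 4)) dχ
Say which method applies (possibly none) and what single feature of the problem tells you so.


Verdict: u-substitution — a chain-rule shadow: 12*χ**3 alongside a function of 3*χ**4 - 4 means u = 3*χ**4 - 4 unwinds the composition in one step.


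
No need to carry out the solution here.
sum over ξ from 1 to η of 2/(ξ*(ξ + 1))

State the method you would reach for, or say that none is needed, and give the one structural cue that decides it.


Best approach: telescoping — the denominator's roots in 2/(ξ*(ξ + 1)) sit an integer apart: decomposition produces a self-cancelling chain.


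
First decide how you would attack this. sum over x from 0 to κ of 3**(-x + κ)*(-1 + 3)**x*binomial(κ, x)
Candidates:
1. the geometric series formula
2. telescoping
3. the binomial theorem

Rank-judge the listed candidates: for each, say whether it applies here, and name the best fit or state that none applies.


Diagnosis: the binomial theorem — terms weighting binomial(κ, x) against matched powers of (-1 + 3) and 3 reassemble into ((-1 + 3) + 3)^κ by the binomial theorem.
- the geometric series formula: consecutive terms are not related by a fixed multiplier.
- telescoping: in the displayed form, no term reappears at a neighboring index to cancel against.
- the binomial theorem — applicable, and directly so.


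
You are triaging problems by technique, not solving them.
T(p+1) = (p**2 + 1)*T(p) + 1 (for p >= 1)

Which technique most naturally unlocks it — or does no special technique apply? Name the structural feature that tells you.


Verdict: a summation factor — with the index-dependent coefficient p**2 + 1, dividing by the cumulative product turns the left side into a pure difference.


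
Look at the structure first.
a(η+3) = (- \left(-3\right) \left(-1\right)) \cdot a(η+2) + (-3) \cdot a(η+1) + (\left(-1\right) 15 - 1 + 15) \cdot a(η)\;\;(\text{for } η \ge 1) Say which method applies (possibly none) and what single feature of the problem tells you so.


Best approach: the characteristic-root method — no index-dependence in the weights and nothing inhomogeneous: classic characteristic-equation setup.


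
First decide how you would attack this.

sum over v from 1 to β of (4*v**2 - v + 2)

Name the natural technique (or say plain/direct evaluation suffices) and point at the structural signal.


Diagnosis: no special technique — the summand is a plain polynomial in v (expanding first if it arrives factored); standard power-sum formulas evaluate it term by term.


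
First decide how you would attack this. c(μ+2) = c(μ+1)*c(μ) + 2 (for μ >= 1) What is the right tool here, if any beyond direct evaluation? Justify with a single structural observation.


Technique: no special technique — this one you iterate or analyze qualitatively: the nonlinearity defeats linear solution methods.


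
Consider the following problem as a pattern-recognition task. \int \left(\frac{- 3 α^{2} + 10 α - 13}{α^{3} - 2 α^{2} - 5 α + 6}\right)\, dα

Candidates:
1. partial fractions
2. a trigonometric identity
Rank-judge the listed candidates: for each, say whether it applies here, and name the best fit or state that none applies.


Best approach: partial fractions — the bottom factors while the top stays lower-degree — split into simple fractions and integrate piece by piece.
- partial fractions: applies; the problem has the shape this method handles.
- a trigonometric identity — with no trigonometric functions present, identity rewriting has no target.


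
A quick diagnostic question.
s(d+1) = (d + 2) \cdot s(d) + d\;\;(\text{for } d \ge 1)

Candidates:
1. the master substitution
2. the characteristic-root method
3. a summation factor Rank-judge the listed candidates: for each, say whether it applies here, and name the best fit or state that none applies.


Best approach: a summation factor — first-order, linear, moving coefficient d + 2: the discrete analogue of an integrating factor handles it.
- the master substitution: this is shift-type recursion, outside the divide-and-conquer template.
- the characteristic-root method — the coefficients vary with the index, breaking the constant-coefficient structure the method needs.
- a summation factor: yes — fits the structure here.


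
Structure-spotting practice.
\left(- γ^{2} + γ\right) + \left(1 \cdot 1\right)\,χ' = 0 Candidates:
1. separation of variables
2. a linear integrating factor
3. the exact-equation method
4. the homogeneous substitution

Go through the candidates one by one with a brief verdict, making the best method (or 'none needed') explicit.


Best approach: no special technique — solved for the derivative, χ never appears on the right — this is a direct integration in γ, not a differential-equations problem at heart.
- separation of variables — separation is only trivially available — with the unknown absent from the slope this is a direct integration, not a separation problem.
- a linear integrating factor: the linear template holds only trivially here (the unknown is absent, so the coefficient is zero) — the method is not the natural label.
- the exact-equation method — no dependence on the unknown anywhere: exactness is a label without content here.
- the homogeneous substitution — the ratio substitution does not collapse this equation.


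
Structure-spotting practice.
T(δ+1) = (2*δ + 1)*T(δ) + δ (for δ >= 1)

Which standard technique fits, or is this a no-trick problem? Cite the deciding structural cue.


Method: a summation factor — one-term recursion with variable weight 2*δ + 1 is solved by product normalization, not by root-finding.


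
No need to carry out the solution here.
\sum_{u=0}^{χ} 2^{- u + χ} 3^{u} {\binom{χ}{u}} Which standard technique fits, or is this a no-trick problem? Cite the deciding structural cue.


Verdict: the binomial theorem — the binomial coefficients weight matched powers of 3 and 2, which is exactly the expansion of a binomial power.


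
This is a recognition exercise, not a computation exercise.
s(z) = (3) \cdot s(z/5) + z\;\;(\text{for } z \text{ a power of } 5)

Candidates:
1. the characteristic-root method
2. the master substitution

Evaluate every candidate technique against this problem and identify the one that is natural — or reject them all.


Method: the master substitution — treat m = log base 5 of z as the new clock: one recursion step advances m by one while z scales by 5.
- the characteristic-root method: a divided-index call is not the fixed-shift linear shape that characteristic roots solve.
- the master substitution — applies; the problem has the shape this method handles.


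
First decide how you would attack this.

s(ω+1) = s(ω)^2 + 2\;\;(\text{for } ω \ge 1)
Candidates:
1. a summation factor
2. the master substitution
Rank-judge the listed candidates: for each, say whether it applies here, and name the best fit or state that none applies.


Method: no special technique — each new value is a nonlinear function of earlier ones — scaling arguments and superposition both fail.
- a summation factor — no summation factor applies — the rule is not linear in the sequence values.
- the master substitution — the recursion steps by a constant offset, so exponential reindexing is pointless.


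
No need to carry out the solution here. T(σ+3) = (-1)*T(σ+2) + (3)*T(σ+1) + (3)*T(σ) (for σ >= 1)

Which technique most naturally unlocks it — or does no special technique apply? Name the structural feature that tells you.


Diagnosis: the characteristic-root method — shift-invariance with fixed coefficients calls for exponential trials; the characteristic polynomial finds every r^σ.


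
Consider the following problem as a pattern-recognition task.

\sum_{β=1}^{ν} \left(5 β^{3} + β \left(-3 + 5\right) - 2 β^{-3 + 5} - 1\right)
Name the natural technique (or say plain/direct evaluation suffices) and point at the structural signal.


Technique: no special technique — every summand is a constant multiple of a power of β — apply the standard power-sum identities one degree at a time.


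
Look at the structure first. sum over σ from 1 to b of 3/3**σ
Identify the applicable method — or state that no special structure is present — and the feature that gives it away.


Diagnosis: the geometric series formula — consecutive terms stand in a fixed index-free ratio — the geometric sum formula closes it.


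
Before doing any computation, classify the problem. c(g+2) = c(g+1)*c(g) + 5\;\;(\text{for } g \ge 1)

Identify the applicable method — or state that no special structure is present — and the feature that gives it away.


Best approach: no special technique — the map from one term to the next is curved, not linear, so linear closed-form machinery does not attach.


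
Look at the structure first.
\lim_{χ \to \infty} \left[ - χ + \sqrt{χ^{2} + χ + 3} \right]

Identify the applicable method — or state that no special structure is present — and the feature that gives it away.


Best approach: conjugate multiplication — neither \sqrt{χ^{2} + χ + 3} nor χ converges alone, so rewrite their difference as a conjugate-rationalized quotient first.


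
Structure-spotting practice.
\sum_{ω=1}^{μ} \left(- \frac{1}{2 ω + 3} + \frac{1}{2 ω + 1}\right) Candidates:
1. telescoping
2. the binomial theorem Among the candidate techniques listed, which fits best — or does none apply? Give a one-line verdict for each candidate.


Best approach: telescoping — a difference of consecutive values of one function (\frac{1}{2 ω + 1} at one index and the next) — telescoping by construction.
- telescoping: applicable, and directly so.
- the binomial theorem: the terms lack the binomial-coefficient-weighted complementary-power pattern of an expansion.


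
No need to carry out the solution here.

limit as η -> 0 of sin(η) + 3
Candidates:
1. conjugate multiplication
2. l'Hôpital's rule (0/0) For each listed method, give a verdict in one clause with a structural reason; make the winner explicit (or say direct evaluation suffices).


Technique: no special technique — no zero denominators, no indeterminate clash at 0 — substitute and read off the value.
- conjugate multiplication — rationalization has no target — no divergent radical difference appears.
- l'Hôpital's rule (0/0) — substituting the point gives a finite value outright — there is no indeterminate clash to repair.


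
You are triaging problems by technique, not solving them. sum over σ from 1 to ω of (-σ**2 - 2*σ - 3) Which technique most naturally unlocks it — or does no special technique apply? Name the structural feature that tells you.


Best approach: no special technique — Faulhaber territory: sum each constant-multiple power of σ with its closed-form formula, no trick required.


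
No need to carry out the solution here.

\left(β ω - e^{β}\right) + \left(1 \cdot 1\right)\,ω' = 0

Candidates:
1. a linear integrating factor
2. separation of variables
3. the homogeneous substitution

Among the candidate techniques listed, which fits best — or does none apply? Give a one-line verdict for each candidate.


Technique: a linear integrating factor — arrange it as ω' + β·ω = (the forcing term) and the integrating factor does the rest.
- a linear integrating factor: yes, a natural case for it.
- separation of variables: no division isolates the independent variable from the unknown.
- the homogeneous substitution — the ratio substitution does not collapse this equation.


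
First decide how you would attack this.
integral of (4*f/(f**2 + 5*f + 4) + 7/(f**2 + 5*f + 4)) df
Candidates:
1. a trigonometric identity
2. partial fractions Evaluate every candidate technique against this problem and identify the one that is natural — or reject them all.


Verdict: partial fractions — the denominator f**2 + 5*f + 4 factors, so the quotient decomposes into elementary partial fractions term by term.
- a trigonometric identity: no sine or cosine appears, so there is nothing for a trigonometric identity to act on.
- partial fractions: a fit — the right tool for this form.


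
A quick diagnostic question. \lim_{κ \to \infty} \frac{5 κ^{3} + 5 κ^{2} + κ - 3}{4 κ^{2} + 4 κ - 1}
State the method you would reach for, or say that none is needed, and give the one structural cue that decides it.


Diagnosis: dominant-term comparison — as κ grows, only the highest-degree terms matter — compare leading terms and read the limit off. As a single quotient, the ∞/∞ shape would yield to repeated differentiation as well — the growth comparison gets there in one look.


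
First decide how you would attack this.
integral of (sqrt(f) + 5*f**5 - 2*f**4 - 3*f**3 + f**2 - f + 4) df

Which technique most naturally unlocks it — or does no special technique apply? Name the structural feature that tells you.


Method: no special technique — the integrand is a sum of constant multiples of powers of f — integrate term by term.


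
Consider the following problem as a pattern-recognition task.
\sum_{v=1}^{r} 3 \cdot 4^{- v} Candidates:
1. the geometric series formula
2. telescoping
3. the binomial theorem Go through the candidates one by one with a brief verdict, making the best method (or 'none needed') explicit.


Verdict: the geometric series formula — consecutive terms stand in a fixed index-free ratio — the geometric sum formula closes it.
- the geometric series formula: yes, a natural case for it.
- telescoping — the summand is not presented as a shifted difference — a telescoping rewrite may exist, but the displayed structure does not offer one.
- the binomial theorem — the summand does not match any term pattern of an expanded binomial power.


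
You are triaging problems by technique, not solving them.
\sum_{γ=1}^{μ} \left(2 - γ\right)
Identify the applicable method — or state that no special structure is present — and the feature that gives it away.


Method: no special technique — every summand is a constant multiple of a power of γ — apply the standard power-sum identities one degree at a time.


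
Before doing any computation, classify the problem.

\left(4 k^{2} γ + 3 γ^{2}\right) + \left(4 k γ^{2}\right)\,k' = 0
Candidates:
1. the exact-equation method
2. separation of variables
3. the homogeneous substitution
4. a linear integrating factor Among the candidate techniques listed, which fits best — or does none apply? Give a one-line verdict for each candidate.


Method: the exact-equation method — because the two cross partials coincide, the form is conservative as written — recover its potential in (γ, k).
- the exact-equation method: yes, a natural case for it.
- separation of variables — no division isolates the independent variable from the unknown.
- the homogeneous substitution: the slope changes under joint rescaling, failing the degree-zero test.
- a linear integrating factor: the unknown enters nonlinearly (through a power, a denominator, or a transcendental function), which the linear integrating-factor recipe cannot absorb as-is — any repair would come from a preliminary substitution, not the factor.


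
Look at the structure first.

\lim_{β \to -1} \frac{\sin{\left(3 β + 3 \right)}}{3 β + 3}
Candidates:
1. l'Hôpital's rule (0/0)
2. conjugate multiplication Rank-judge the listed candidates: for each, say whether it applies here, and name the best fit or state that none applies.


Technique: l'Hôpital's rule (0/0) — both numerator and denominator vanish at -1: the genuine 0/0 indeterminate that l'Hôpital exists for. Expanding numerator and denominator to first order gives the same value — the rule automates exactly that.
- l'Hôpital's rule (0/0): applies; the problem has the shape this method handles.
- conjugate multiplication — multiplying by a conjugate would not remove any indeterminacy here.


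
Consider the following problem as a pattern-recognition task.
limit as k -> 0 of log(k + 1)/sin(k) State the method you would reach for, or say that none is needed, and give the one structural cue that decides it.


Verdict: l'Hôpital's rule (0/0) — substituting 0 gives 0 over 0; differentiate top and bottom once and re-evaluate. One could equally expand both pieces locally and compare leading terms; the rule does that in one stroke.


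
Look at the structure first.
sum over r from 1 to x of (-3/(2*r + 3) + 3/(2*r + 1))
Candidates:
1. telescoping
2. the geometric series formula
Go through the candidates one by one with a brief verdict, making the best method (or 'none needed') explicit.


Technique: telescoping — this sum is a zipper: each term contributes 3/(2*r + 1) and removes the next index's value, which the following term puts back, closing term by term.
- telescoping — yes — fits the structure here.
- the geometric series formula: dividing successive terms gives an index-dependent quantity, not a constant.


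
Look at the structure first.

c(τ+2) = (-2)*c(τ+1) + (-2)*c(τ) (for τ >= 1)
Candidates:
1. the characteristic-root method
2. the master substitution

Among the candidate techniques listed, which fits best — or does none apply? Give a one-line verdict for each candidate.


Technique: the characteristic-root method — constant coefficients and linearity mean the ansatz r^τ reduces it to solving the characteristic polynomial.
- the characteristic-root method: yes — fits the structure here.
- the master substitution: the recursion steps by a constant offset, so exponential reindexing is pointless.


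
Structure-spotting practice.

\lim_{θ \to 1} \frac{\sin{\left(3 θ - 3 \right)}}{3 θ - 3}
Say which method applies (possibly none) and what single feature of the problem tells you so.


Best approach: l'Hôpital's rule (0/0) — both numerator and denominator vanish at 1: the genuine 0/0 indeterminate that l'Hôpital exists for. Expanding numerator and denominator to first order gives the same value — the rule automates exactly that.


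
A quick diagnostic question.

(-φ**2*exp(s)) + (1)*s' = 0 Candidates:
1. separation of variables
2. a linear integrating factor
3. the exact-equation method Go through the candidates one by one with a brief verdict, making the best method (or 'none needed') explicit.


Technique: separation of variables — separating collects all s-dependence with the derivative and leaves all φ-dependence opposite: variables separate.
- separation of variables: yes — fits the structure here.
- a linear integrating factor: a nonlinear term in the unknown puts this outside the integrating-factor template.
- the exact-equation method — the mixed-partials test fails on this split — it is not an exact differential as presented.


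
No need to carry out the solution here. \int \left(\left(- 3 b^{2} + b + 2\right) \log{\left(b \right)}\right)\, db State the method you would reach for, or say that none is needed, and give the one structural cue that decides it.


Method: integration by parts — the logarithm \log{\left(b \right)} wants to be differentiated, not integrated; parts makes that legal.


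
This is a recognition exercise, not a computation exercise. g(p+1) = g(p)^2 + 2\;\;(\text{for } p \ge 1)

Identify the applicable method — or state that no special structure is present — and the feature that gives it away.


Best approach: no special technique — a nonlinear dependence on earlier terms breaks linearity, and with it every superposition-based closed form.


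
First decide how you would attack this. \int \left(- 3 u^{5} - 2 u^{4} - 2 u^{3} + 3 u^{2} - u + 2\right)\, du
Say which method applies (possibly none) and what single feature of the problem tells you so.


Best approach: no special technique — scan for structure and find none: constant multiples of powers of u, integrate directly.


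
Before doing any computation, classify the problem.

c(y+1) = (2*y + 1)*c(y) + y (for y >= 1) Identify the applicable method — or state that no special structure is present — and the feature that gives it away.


Technique: a summation factor — normalize by the running product of 2*y + 1: the left side becomes a difference, and differences sum.


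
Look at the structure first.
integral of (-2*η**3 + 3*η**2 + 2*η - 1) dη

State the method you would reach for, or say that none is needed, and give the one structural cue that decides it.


Best approach: no special technique — a term-by-term power-rule job in η; no substitution or rearrangement earns its keep here.


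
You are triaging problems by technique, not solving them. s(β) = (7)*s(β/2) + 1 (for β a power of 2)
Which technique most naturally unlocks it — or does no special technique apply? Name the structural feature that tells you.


Verdict: the master substitution — the argument shrinks by the factor 2, so measure the index on a logarithmic scale and the recursion becomes a shift.


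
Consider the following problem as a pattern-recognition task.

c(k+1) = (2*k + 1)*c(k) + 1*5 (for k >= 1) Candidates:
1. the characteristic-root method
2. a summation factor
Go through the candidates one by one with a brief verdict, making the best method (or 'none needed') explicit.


Best approach: a summation factor — an index-dependent multiplier 2*k + 1 rules out characteristic roots; a summation factor converts it to a pure difference.
- the characteristic-root method — the coefficients vary with the index, breaking the constant-coefficient structure the method needs.
- a summation factor: applicable, and directly so.


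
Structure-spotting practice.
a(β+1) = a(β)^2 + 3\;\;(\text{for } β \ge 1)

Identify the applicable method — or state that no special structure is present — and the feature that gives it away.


Method: no special technique — the map from one term to the next is curved, not linear, so linear closed-form machinery does not attach.


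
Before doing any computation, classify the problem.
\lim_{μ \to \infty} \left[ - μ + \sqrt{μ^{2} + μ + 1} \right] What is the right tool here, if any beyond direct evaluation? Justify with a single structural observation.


Verdict: conjugate multiplication — divergence minus divergence hides a finite answer — expose it by pairing \sqrt{μ^{2} + μ + 1} - μ with its conjugate.
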